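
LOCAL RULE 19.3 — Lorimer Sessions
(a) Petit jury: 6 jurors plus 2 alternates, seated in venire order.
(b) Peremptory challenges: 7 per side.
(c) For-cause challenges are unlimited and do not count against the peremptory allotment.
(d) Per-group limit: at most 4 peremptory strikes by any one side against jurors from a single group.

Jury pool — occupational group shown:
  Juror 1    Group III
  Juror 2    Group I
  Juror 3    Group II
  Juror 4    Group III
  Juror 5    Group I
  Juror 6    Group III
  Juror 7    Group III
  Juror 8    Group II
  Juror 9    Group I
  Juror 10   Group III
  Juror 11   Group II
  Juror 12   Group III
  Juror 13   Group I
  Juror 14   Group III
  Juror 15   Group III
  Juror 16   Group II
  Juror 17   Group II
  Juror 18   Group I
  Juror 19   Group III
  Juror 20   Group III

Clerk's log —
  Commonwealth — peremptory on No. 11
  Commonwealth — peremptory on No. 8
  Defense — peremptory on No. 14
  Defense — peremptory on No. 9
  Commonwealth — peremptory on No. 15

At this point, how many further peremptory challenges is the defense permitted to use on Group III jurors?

Defense peremptories so far: #14, #9 — 2 of 7 used, 5 left overall.
Against Group III: #14 — 1 used; per-group cap 4 leaves 3.
Binding limit: min(5, 3) = 3.

3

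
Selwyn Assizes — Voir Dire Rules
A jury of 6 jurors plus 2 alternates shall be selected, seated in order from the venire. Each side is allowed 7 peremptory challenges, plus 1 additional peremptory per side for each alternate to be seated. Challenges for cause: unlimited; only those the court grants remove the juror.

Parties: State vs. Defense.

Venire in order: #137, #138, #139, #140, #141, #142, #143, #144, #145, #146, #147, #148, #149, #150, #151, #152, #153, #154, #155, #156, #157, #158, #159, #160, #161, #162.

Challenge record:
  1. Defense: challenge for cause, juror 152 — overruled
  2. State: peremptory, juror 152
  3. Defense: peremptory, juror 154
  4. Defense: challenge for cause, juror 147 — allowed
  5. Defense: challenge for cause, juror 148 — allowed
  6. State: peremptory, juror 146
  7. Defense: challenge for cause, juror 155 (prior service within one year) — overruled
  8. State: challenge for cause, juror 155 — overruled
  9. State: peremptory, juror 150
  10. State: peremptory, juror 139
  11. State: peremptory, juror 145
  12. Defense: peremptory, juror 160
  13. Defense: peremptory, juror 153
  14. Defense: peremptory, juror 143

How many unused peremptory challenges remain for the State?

4

State allotment: 7 base + 1 × 2 alternates = 9.
State peremptories used: #152, #146, #150, #139, #145 — 5 (the for-cause on #155 doesn't count).
Remaining: 9 − 5 = 4.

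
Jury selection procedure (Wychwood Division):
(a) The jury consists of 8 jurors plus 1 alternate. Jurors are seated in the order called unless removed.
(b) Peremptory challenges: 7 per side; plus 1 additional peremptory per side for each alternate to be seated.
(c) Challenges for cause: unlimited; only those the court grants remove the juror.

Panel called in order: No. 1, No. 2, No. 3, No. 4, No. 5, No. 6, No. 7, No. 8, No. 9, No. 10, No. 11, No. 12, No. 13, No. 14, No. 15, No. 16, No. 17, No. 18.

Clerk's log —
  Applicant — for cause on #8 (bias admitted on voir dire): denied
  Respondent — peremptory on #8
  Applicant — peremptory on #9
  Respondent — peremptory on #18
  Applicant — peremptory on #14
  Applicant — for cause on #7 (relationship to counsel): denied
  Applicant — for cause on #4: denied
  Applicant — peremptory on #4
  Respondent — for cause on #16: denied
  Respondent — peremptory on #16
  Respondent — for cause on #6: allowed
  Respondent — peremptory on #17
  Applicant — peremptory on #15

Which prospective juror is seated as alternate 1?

Removed: #4, #6, #8, #9, #14, #15, #16, #17, #18. (#7 stays — for-cause denied.)
Filling seats in venire order through position 9: #1, #2, #3, #5, #7, #10, #11, #12, #13.
So alternate 1 is #13.

13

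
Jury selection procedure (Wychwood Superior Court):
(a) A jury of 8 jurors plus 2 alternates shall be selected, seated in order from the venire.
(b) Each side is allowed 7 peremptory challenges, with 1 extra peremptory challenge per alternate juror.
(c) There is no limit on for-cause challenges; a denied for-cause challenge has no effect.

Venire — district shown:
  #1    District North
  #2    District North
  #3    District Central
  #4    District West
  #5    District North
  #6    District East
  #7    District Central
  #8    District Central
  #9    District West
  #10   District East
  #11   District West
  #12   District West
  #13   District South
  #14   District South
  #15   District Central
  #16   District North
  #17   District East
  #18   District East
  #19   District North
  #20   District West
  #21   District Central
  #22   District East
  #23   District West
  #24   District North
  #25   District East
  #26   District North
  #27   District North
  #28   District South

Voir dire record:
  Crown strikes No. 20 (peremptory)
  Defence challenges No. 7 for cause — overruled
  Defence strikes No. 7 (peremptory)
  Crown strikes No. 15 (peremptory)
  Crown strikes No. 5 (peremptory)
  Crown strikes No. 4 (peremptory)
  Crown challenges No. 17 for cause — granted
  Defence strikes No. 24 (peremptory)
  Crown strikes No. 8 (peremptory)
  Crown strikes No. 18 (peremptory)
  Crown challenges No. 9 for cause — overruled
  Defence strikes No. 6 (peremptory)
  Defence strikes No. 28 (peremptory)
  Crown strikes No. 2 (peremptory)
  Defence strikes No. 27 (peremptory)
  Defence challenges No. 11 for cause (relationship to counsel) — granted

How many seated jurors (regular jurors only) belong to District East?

1

Removed: #2, #4, #5, #6, #7, #8, #11, #15, #17, #18, #20, #24, #27, #28.
Seated jurors 1–8: #1, #3, #9, #10, #12, #13, #14, #16 (alternates #19, #21 not counted).
Of those, in District East: #10 → 1.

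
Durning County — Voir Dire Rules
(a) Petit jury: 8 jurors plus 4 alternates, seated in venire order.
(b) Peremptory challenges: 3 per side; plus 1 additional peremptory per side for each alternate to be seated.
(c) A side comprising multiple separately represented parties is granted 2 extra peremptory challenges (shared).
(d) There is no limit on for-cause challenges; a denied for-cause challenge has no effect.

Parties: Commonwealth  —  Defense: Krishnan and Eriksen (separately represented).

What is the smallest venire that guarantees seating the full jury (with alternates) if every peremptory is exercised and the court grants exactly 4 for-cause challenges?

32

Seats to fill: 8 + 4 alternates = 12.
Peremptories — Commonwealth: 3 + 1×4 = 7; Defense: 3 + 1×4 + 2 = 9; total 16.
For-cause removals: 4.
Minimum venire: 12 + 16 + 4 = 32.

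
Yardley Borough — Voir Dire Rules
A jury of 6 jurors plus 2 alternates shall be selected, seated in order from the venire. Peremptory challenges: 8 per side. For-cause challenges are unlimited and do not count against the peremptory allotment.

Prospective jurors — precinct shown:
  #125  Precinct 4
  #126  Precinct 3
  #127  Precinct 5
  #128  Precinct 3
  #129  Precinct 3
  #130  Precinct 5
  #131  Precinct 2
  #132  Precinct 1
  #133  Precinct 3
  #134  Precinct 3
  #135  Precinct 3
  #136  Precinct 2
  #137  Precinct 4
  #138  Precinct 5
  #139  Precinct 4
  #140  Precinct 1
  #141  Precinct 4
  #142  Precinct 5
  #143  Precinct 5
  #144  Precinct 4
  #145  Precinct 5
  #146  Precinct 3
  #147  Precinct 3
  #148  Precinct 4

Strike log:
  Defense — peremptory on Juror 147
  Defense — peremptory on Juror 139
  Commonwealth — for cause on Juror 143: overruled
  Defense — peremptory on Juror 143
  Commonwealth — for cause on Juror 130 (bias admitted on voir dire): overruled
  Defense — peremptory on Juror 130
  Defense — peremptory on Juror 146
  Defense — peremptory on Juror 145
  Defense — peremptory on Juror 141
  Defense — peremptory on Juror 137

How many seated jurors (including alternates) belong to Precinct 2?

Removed: #130, #137, #139, #141, #143, #145, #146, #147.
Seated (8 incl. alternates): #125, #126, #127, #128, #129, #131, #132, #133.
Of those, in Precinct 2: #131 → 1.

1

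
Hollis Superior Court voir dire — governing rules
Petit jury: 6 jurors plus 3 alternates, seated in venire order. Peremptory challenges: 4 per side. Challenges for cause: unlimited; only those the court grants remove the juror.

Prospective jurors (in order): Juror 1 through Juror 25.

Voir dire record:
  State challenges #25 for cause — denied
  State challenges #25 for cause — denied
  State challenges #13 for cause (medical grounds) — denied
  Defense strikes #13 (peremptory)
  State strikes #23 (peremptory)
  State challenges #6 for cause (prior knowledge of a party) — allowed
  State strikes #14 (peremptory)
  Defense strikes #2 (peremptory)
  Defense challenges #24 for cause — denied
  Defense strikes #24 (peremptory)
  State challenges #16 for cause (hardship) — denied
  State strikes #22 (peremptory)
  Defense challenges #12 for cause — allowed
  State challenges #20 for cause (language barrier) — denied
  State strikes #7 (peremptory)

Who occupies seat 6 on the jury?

9

Removed: #2, #6, #7, #12, #13, #14, #22, #23, #24. (#16, #20, #25 stay — for-cause denied.)
Seating in order: seats 1–6 → #1, #3, #4, #5, #8, #9; alternates → #10, #11, #15.
So seat 6 is #9.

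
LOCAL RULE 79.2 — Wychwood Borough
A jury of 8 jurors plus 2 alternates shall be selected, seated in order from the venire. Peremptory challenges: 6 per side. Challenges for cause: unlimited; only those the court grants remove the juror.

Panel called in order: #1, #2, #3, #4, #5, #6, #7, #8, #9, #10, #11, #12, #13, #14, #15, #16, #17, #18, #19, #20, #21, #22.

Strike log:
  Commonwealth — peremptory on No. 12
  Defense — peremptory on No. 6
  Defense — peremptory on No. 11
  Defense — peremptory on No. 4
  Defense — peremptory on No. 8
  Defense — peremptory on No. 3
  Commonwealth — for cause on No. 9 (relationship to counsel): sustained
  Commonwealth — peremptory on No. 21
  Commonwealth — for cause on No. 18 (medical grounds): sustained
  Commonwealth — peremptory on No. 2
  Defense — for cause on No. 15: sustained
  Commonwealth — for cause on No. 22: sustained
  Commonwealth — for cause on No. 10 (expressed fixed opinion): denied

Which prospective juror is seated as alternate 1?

19

Removed: #2, #3, #4, #6, #8, #9, #11, #12, #15, #18, #21, #22. (#10 stays — for-cause denied.)
Seating in order: seats 1–8 → #1, #5, #7, #10, #13, #14, #16, #17; alternates → #19, #20.
So alternate 1 is #19.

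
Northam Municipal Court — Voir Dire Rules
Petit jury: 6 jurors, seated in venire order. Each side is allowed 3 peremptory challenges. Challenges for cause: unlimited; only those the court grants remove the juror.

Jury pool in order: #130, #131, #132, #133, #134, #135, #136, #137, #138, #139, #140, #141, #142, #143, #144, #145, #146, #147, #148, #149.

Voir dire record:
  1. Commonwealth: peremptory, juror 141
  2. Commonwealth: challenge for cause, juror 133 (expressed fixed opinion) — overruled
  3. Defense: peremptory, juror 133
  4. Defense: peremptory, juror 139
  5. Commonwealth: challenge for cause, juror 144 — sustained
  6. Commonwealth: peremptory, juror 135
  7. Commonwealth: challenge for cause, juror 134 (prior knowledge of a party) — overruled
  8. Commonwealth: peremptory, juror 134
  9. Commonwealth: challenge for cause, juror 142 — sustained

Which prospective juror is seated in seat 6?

Removed: #133, #134, #135, #139, #141, #142, #144.
Seating in order: seats 1–6 → #130, #131, #132, #136, #137, #138.
So seat 6 is #138.

138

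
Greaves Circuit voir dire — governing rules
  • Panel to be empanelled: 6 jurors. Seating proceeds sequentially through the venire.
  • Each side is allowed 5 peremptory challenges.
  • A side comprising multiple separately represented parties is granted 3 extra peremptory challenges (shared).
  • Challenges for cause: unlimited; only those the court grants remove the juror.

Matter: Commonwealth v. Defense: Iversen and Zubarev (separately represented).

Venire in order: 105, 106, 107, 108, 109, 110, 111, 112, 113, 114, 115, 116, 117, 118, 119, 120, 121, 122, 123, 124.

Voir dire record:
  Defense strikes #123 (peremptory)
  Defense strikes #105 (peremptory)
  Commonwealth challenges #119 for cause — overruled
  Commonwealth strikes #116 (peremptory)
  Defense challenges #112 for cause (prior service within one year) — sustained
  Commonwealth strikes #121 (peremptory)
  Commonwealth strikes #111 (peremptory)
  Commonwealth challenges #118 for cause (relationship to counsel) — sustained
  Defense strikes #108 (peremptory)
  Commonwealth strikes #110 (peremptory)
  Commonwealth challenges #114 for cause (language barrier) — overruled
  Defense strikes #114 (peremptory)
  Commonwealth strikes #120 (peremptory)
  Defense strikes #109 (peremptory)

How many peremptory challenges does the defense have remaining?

Defense allotment: 5 base + 3 multi-party = 8.
Defense peremptories used: #123, #105, #108, #114, #109 — 5 (the for-cause on #112 doesn't count).
Remaining: 8 − 5 = 3.

3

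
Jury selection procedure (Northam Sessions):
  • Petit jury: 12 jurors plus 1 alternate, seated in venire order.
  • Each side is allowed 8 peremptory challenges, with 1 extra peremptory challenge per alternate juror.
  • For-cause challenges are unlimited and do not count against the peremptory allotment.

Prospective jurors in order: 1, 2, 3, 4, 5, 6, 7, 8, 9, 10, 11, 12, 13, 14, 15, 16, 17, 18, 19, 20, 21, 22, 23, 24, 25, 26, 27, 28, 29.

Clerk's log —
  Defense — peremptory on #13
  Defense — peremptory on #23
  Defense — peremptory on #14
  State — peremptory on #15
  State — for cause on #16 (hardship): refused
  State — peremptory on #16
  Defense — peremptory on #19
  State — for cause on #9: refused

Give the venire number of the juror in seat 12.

Removed: #13, #14, #15, #16, #19, #23. (#9 stays — for-cause denied.)
Filling seats in venire order through position 12: #1, #2, #3, #4, #5, #6, #7, #8, #9, #10, #11, #12.
So seat 12 is #12.

12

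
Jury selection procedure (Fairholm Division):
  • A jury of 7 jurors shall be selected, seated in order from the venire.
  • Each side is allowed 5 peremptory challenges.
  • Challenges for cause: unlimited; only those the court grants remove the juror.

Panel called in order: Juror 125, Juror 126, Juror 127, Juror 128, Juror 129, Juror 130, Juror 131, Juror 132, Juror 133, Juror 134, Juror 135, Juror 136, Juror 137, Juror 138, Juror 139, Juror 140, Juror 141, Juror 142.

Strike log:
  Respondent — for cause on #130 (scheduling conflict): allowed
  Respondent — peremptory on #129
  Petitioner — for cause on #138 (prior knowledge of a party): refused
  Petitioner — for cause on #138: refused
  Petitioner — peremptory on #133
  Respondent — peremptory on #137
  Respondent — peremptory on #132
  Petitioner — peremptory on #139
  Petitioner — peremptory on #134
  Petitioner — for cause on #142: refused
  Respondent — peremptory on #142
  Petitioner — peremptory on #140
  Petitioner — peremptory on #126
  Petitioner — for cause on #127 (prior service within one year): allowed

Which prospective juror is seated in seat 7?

Removed: #126, #127, #129, #130, #132, #133, #134, #137, #139, #140, #142. (#138 stays — for-cause denied.)
Filling seats in venire order through position 7: #125, #128, #131, #135, #136, #138, #141.
So seat 7 is #141.

141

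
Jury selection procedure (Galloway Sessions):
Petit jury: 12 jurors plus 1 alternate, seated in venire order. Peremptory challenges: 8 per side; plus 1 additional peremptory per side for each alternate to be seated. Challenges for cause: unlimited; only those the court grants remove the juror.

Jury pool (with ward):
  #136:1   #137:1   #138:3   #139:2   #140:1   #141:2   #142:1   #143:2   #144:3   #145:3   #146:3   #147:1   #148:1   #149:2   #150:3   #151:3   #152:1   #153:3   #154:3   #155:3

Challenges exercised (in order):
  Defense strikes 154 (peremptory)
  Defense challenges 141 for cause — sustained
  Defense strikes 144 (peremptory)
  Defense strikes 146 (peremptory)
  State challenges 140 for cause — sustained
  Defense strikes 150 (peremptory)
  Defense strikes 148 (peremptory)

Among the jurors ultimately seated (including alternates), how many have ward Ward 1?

5

Removed: #140, #141, #144, #146, #148, #150, #154.
Seated (13 incl. alternates): #136, #137, #138, #139, #142, #143, #145, #147, #149, #151, #152, #153, #155.
Of those, in Ward 1: #136, #137, #142, #147, #152 → 5.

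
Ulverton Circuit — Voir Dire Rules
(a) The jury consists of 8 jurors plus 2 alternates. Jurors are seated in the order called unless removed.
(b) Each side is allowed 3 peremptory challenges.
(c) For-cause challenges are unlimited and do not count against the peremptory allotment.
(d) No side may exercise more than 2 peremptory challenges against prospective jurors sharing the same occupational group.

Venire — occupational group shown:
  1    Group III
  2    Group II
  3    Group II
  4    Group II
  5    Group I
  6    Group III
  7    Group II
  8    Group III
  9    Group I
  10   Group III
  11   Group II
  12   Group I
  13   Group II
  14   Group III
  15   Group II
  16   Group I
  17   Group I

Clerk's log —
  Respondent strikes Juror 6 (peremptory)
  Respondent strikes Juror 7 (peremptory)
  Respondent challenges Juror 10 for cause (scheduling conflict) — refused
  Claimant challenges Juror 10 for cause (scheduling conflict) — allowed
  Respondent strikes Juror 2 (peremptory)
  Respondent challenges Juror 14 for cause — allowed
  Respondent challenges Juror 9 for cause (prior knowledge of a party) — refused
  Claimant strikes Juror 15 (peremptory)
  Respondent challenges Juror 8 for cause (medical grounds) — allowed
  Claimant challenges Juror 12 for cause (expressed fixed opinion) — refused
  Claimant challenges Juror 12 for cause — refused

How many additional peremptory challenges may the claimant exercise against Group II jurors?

1

Claimant peremptories so far: #15 — 1 of 3 used, 2 left overall.
Against Group II: #15 — 1 used; per-group cap 2 leaves 1.
Binding limit: min(2, 1) = 1.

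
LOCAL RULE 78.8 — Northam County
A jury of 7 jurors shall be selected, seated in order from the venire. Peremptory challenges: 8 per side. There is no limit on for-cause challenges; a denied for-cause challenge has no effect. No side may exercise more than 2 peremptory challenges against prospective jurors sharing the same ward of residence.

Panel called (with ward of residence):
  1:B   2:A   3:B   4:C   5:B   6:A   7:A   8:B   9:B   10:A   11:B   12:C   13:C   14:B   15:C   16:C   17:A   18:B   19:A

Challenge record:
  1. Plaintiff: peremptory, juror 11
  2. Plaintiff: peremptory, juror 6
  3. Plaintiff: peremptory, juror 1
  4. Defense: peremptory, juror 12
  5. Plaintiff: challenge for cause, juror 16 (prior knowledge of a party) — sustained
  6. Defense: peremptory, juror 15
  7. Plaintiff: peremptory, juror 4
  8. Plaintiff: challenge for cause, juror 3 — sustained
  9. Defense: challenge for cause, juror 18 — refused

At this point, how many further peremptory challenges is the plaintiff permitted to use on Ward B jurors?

Plaintiff peremptories so far: #11, #6, #1, #4 — 4 of 8 used, 4 left overall.
Against Ward B: #11, #1 — 2 used; per-ward cap 2 leaves 0.
Binding limit: min(4, 0) = 0.

0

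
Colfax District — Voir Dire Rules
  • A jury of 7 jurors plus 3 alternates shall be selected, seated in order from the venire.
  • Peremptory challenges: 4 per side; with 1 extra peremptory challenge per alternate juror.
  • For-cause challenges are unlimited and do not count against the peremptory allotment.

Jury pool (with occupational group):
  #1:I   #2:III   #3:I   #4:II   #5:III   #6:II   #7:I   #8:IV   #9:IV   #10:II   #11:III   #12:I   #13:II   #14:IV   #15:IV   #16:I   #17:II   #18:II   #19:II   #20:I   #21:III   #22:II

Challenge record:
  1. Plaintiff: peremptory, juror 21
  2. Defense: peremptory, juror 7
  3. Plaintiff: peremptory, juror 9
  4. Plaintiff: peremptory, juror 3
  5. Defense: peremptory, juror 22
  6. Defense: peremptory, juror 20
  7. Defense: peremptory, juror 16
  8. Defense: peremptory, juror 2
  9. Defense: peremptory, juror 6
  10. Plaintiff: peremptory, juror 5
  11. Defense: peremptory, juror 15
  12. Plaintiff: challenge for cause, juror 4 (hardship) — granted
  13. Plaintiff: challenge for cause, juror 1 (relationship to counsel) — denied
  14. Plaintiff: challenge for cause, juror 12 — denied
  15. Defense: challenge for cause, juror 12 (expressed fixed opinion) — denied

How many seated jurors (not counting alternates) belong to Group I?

Removed: #2, #3, #4, #5, #6, #7, #9, #15, #16, #20, #21, #22.
Seated jurors 1–7: #1, #8, #10, #11, #12, #13, #14 (alternates #17, #18, #19 not counted).
Of those, in Group I: #1, #12 → 2.

2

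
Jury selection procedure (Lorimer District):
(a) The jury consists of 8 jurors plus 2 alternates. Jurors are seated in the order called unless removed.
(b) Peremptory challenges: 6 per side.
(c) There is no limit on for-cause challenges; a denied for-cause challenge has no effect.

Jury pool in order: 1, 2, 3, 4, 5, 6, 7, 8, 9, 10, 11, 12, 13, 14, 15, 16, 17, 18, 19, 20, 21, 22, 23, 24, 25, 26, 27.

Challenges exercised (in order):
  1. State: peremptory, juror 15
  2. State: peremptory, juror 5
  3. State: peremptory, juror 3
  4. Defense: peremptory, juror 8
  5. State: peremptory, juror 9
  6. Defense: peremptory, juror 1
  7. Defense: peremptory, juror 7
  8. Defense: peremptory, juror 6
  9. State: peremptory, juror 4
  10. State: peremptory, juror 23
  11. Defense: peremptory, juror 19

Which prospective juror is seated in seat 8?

17

Removed: #1, #3, #4, #5, #6, #7, #8, #9, #15, #19, #23.
Filling seats in venire order through position 8: #2, #10, #11, #12, #13, #14, #16, #17.
So seat 8 is #17.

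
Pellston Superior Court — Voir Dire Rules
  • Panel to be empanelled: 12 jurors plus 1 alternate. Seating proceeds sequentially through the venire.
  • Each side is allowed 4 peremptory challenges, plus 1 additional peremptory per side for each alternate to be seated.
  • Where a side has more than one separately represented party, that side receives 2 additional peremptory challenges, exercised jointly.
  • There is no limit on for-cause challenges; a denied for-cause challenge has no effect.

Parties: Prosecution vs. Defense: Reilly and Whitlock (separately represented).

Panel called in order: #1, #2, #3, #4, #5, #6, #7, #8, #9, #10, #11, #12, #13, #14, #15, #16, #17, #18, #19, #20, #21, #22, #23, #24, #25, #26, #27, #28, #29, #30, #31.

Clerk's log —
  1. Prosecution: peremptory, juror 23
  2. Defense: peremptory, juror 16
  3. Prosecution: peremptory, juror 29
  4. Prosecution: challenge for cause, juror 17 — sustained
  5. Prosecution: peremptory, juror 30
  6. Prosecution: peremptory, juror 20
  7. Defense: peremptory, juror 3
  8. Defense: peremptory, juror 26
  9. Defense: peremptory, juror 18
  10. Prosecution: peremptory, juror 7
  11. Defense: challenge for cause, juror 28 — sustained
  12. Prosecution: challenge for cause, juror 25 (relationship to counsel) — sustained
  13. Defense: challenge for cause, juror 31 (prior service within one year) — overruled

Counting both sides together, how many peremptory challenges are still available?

Prosecution allotment: 4 base + 1 × 1 alternate = 5. Defense allotment: 4 base + 1 × 1 alternate + 2 multi-party = 7.
Prosecution peremptories used: #23, #29, #30, #20, #7 — 5 (for-cause on #17, #25 don't count).
Defense peremptories used: #16, #3, #26, #18 — 4 (for-cause on #28, #31 don't count).
Remaining: (5 − 5) + (7 − 4) = 3.

3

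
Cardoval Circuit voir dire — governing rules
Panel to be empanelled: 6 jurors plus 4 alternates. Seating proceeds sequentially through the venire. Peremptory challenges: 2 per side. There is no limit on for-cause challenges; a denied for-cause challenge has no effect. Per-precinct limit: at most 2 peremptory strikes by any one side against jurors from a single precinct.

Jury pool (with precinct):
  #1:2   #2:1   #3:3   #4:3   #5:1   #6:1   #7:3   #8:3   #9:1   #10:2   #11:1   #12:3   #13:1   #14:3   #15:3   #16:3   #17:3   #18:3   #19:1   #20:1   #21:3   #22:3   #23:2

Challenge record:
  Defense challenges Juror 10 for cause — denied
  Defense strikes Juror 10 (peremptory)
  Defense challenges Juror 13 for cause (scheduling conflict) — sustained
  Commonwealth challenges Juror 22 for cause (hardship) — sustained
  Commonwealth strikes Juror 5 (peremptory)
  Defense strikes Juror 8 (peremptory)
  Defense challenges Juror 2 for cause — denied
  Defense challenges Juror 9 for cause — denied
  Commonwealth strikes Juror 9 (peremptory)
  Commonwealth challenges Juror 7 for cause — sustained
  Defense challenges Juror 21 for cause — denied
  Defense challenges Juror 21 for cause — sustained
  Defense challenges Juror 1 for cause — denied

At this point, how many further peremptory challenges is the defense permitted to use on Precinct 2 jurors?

Defense peremptories so far: #10, #8 — 2 of 2 used, 0 left overall.
Against Precinct 2: #10 — 1 used; per-precinct cap 2 leaves 1.
Binding limit: min(0, 1) = 0.

0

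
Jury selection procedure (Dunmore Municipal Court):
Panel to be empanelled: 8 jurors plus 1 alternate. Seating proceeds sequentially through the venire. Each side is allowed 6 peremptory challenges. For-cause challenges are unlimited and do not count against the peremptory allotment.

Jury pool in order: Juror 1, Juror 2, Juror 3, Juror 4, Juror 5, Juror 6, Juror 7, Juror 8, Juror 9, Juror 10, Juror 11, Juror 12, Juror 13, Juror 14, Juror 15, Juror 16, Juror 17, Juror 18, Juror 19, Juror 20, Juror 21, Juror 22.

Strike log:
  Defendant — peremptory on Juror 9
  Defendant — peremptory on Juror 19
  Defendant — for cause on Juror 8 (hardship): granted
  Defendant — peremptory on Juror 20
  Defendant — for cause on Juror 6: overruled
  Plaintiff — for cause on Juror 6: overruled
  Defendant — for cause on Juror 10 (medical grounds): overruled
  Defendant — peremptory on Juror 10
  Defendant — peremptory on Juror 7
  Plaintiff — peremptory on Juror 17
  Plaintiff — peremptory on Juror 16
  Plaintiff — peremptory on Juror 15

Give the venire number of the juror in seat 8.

12

Removed: #7, #8, #9, #10, #15, #16, #17, #19, #20. (#6 stays — for-cause denied.)
Seating in order: seats 1–8 → #1, #2, #3, #4, #5, #6, #11, #12; alternates → #13.
So seat 8 is #12.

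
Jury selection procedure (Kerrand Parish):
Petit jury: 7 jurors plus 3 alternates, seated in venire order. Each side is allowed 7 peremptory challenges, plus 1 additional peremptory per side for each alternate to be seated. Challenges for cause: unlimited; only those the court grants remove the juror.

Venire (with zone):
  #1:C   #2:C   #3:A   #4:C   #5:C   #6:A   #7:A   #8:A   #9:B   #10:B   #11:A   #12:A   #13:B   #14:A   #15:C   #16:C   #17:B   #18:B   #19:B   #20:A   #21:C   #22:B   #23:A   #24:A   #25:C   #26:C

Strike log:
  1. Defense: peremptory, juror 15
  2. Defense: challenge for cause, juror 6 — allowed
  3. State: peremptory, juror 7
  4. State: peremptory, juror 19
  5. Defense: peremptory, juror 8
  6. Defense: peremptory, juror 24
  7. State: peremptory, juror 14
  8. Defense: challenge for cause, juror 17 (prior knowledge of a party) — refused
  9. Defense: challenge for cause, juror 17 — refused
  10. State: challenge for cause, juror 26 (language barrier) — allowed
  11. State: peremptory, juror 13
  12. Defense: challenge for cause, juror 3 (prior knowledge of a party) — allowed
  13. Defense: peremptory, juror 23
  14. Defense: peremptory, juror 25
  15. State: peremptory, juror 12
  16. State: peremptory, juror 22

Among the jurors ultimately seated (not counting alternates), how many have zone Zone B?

2

Removed: #3, #6, #7, #8, #12, #13, #14, #15, #19, #22, #23, #24, #25, #26.
Seated jurors 1–7: #1, #2, #4, #5, #9, #10, #11 (alternates #16, #17, #18 not counted).
Of those, in Zone B: #9, #10 → 2.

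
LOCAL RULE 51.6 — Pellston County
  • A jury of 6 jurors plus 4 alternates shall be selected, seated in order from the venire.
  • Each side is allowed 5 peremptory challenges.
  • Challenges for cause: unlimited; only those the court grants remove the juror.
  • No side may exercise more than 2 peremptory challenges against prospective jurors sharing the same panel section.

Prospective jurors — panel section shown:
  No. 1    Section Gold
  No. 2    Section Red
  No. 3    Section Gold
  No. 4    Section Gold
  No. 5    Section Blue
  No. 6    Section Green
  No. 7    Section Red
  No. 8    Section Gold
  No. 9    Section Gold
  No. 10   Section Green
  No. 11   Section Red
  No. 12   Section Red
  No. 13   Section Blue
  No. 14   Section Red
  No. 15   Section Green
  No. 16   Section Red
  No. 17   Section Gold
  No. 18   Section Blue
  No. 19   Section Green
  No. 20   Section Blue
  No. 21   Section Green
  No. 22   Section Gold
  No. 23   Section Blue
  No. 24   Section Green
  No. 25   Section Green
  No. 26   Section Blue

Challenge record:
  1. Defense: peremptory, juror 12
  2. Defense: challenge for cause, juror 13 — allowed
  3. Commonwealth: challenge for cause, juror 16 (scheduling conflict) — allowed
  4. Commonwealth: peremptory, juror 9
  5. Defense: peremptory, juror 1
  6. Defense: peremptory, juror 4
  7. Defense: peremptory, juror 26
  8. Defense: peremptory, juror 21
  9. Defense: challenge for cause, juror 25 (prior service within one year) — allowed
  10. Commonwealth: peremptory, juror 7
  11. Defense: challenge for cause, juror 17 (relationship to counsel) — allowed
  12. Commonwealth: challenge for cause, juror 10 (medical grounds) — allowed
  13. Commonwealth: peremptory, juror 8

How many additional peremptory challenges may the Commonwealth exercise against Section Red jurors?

1

Commonwealth peremptories so far: #9, #7, #8 — 3 of 5 used, 2 left overall.
Against Section Red: #7 — 1 used; per-section cap 2 leaves 1.
Binding limit: min(2, 1) = 1.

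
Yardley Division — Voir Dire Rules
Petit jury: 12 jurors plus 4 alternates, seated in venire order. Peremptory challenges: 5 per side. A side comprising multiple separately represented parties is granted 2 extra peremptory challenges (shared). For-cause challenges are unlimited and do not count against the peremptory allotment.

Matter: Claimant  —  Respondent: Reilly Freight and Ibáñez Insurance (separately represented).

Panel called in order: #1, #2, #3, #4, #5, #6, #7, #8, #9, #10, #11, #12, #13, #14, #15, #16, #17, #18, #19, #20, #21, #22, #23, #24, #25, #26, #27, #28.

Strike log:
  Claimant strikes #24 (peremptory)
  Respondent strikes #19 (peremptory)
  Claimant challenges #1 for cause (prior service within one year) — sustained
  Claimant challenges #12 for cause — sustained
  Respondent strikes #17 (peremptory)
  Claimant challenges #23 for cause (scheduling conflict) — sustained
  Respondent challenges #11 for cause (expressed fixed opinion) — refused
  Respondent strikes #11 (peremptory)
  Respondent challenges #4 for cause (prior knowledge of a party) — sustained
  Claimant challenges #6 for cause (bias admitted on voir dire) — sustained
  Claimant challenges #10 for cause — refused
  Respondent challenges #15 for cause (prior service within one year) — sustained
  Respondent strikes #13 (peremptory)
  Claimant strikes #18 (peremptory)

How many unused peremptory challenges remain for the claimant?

3

Claimant allotment: 5.
Claimant peremptories used: #24, #18 — 2 (for-cause on #1, #12, #23, #6, #10 don't count).
Remaining: 5 − 2 = 3.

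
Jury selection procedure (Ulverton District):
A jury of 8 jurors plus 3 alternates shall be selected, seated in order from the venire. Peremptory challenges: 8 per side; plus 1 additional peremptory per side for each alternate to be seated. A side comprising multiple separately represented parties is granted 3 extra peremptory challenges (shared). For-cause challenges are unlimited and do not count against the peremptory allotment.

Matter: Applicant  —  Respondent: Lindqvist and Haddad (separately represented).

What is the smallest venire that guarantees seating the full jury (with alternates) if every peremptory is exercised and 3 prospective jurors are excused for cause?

Seats to fill: 8 + 3 alternates = 11.
Peremptories — Applicant: 8 + 1×3 = 11; Respondent: 8 + 1×3 + 3 = 14; total 25.
For-cause removals: 3.
Minimum venire: 11 + 25 + 3 = 39.

39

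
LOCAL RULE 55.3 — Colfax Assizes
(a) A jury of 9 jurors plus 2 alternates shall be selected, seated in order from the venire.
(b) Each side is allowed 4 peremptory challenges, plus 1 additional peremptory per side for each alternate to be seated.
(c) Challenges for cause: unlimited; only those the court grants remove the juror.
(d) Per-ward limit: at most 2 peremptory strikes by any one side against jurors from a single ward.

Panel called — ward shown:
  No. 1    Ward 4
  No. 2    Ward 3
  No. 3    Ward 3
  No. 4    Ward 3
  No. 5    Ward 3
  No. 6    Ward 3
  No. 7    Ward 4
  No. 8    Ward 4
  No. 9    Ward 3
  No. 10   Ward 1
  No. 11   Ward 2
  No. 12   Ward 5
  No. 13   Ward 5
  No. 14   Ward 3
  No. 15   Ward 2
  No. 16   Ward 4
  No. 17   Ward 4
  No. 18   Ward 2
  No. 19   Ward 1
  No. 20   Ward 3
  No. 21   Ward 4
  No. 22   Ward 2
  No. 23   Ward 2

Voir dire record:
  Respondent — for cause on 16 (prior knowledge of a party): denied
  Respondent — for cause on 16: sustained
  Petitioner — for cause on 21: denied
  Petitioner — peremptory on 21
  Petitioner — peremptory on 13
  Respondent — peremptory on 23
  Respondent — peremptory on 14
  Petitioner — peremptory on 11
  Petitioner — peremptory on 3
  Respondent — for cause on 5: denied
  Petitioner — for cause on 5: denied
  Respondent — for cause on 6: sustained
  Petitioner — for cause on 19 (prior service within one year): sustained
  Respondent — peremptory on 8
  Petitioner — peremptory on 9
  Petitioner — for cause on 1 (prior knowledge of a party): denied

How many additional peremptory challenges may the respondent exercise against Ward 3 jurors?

1

Respondent peremptories so far: #23, #14, #8 — 3 of 6 used, 3 left overall.
Against Ward 3: #14 — 1 used; per-ward cap 2 leaves 1.
Binding limit: min(3, 1) = 1.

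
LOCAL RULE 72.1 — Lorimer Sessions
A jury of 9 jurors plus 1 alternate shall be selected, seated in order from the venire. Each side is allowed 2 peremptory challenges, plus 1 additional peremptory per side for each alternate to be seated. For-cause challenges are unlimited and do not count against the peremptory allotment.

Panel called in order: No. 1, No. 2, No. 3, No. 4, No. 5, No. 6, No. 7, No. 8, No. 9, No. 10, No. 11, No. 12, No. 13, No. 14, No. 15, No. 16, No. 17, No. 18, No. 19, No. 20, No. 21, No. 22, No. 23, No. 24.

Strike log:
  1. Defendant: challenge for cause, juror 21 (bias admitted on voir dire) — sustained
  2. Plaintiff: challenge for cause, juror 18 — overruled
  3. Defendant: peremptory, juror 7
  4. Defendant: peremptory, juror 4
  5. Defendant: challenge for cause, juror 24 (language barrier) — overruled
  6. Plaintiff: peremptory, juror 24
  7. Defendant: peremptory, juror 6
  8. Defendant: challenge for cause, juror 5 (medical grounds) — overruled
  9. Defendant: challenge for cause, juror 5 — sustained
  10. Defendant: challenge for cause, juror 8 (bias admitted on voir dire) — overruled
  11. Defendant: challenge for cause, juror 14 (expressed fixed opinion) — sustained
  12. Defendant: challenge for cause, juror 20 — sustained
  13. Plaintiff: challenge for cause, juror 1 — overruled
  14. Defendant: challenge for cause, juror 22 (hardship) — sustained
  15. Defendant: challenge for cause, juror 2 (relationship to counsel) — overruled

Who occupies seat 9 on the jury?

Removed: #4, #5, #6, #7, #14, #20, #21, #22, #24. (#1, #2, #8, #18 stay — for-cause denied.)
Seating in order: seats 1–9 → #1, #2, #3, #8, #9, #10, #11, #12, #13; alternates → #15.
So seat 9 is #13.

13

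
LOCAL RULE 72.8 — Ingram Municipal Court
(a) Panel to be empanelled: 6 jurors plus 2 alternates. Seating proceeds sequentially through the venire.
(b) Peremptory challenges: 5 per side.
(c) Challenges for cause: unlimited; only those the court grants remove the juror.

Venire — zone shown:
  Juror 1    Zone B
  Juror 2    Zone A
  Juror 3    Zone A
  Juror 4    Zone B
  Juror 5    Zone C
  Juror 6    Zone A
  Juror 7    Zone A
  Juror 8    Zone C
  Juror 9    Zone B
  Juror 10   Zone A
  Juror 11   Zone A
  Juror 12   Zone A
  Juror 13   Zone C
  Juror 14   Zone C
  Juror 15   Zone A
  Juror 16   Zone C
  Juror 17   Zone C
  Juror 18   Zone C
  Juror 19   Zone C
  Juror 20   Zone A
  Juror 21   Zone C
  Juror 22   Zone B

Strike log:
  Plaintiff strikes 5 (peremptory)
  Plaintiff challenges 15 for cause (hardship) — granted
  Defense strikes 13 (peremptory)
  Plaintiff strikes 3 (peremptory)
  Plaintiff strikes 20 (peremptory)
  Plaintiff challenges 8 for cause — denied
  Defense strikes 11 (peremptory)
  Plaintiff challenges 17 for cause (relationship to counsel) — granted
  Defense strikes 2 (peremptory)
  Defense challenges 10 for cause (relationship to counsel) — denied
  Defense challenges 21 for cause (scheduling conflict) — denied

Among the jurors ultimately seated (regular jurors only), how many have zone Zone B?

Removed: #2, #3, #5, #11, #13, #15, #17, #20.
Seated jurors 1–6: #1, #4, #6, #7, #8, #9 (alternates #10, #12 not counted).
Of those, in Zone B: #1, #4, #9 → 3.

3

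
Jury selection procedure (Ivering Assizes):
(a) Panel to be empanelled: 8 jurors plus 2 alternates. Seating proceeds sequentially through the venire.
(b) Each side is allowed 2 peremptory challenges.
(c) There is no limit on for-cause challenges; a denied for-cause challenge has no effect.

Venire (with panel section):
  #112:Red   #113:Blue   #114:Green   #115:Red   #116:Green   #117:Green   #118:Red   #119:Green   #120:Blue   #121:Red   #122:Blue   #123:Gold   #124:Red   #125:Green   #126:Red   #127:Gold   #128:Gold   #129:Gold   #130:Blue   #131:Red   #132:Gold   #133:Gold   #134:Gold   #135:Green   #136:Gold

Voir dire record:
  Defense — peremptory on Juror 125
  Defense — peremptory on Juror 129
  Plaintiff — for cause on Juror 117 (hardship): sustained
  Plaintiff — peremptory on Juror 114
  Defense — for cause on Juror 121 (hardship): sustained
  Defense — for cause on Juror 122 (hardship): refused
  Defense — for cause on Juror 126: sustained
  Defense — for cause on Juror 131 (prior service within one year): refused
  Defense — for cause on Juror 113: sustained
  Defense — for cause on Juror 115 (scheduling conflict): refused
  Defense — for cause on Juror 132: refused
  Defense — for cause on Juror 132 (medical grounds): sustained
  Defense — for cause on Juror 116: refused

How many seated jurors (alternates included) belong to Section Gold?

2

Removed: #113, #114, #117, #121, #125, #126, #129, #132.
Seated (10 incl. alternates): #112, #115, #116, #118, #119, #120, #122, #123, #124, #127.
Of those, in Section Gold: #123, #127 → 2.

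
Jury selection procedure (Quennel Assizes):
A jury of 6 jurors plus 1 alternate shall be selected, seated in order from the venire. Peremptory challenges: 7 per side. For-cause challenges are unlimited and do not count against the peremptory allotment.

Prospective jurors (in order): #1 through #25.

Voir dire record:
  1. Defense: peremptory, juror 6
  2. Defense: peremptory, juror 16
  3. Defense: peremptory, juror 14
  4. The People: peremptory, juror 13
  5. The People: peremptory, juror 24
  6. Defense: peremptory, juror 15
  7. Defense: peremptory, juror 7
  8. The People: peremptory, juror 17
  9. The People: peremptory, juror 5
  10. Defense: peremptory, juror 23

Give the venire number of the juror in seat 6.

9

Removed: #5, #6, #7, #13, #14, #15, #16, #17, #23, #24.
Filling seats in venire order through position 6: #1, #2, #3, #4, #8, #9.
So seat 6 is #9.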